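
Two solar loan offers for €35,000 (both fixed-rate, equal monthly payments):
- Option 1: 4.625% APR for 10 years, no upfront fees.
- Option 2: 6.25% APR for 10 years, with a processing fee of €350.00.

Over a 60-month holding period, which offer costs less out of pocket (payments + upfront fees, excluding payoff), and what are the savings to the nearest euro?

Option 1: monthly rate = 4.625%/12 = 0.0038542; payment = 35,000 × 0.0038542 / (1 − (1+0.0038542)^−120) = €364.85.
Option 2: monthly rate = 6.25%/12 = 0.0052083; payment = 35,000 × 0.0052083 / (1 − (1+0.0052083)^−120) = €392.98.
Over 60 months: Option 1 costs 60 × €364.85 = €21,891.00; Option 2 costs 60 × €392.98 + €350.00 = €23,928.80.
Option 1 is cheaper by €23,928.80 − €21,891.00 = €2,037.80.

Option 1 by €2,038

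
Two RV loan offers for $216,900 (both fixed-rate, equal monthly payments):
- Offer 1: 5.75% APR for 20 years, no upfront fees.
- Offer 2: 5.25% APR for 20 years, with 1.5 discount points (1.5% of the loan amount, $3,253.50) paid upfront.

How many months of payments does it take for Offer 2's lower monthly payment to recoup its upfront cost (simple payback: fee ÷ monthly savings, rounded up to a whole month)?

Offer 1: monthly rate = 5.75%/12 = 0.0047917; payment = 216,900 × 0.0047917 / (1 − (1+0.0047917)^−240) = $1,522.82.
Offer 2: at 5.25% the monthly rate is 0.0043750, so the payment is 216,900 × 0.0043750 / (1 − 1.0043750^−240) = $1,461.57.
Monthly savings = $1,522.82 − $1,461.57 = $61.25.
Break-even = $3,253.50 / $61.25 = 53.12 → 54 months.

54 months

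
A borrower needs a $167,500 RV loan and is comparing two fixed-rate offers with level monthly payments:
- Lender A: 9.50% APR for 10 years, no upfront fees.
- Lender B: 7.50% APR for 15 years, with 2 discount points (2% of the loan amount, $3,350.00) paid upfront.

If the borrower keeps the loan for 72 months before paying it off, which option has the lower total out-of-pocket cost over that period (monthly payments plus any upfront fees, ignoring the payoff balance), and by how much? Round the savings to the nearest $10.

Lender B by $40,910

Lender A: at 9.50% the monthly rate is 0.0079167, so the payment is 167,500 × 0.0079167 / (1 − 1.0079167^−120) = $2,167.41.
Lender B: at 7.50% the monthly rate is 0.0062500, so the payment is 167,500 × 0.0062500 / (1 − 1.0062500^−180) = $1,552.75.
Over 72 months: Lender A costs 72 × $2,167.41 = $156,053.52; Lender B costs 72 × $1,552.75 + $3,350.00 = $115,148.00.
Lender B is cheaper by $156,053.52 − $115,148.00 = $40,905.52.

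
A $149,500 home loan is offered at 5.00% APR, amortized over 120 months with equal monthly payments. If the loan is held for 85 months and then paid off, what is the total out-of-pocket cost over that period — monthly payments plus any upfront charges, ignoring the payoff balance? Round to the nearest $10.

$134,780

At 5.00% the monthly rate is 0.0041667, so the payment is 149,500 × 0.0041667 / (1 − 1.0041667^−120) = $1,585.68.
Total outlay = 85 × $1,585.68 = $134,782.80.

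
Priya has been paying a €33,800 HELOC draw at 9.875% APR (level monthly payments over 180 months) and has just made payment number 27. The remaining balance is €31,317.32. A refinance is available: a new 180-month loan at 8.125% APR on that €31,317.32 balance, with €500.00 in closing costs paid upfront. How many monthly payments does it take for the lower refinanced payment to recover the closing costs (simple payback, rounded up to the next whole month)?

9 months

Current payment = 33,800 × 9.875%/12 / (1 − (1+0.0082292)^−180) = €360.64.
Refinanced payment = 31,317.32 × 0.0067708 / (1 − (1+0.0067708)^−180) = €301.55.
Monthly savings = €360.64 − €301.55 = €59.09.
Break-even = €500.00 / €59.09 = 8.46 → 9 months.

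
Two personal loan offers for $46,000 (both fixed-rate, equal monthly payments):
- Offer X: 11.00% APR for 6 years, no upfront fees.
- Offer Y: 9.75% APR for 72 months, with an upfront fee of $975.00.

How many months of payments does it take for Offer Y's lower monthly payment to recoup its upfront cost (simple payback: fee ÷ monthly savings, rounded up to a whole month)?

34 months

Offer X: monthly rate = 11%/12 = 0.0091667; payment = 46,000 × 0.0091667 / (1 − (1+0.0091667)^−72) = $875.57.
Offer Y: monthly rate = 9.75%/12 = 0.0081250; payment = 46,000 × 0.0081250 / (1 − (1+0.0081250)^−72) = $846.40.
Monthly savings = $875.57 − $846.40 = $29.17.
Break-even = $975.00 / $29.17 = 33.42 → 34 months.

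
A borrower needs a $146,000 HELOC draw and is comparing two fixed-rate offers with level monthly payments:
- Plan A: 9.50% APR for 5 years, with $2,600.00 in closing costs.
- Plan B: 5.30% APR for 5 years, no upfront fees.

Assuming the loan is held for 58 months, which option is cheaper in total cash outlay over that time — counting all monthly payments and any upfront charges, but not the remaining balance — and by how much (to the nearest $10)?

Plan A: at 9.50% the monthly rate is 0.0079167, so the payment is 146,000 × 0.0079167 / (1 − 1.0079167^−60) = $3,066.27.
Plan B: at 5.30% the monthly rate is 0.0044167, so the payment is 146,000 × 0.0044167 / (1 − 1.0044167^−60) = $2,775.31.
Over 58 months: Plan A costs 58 × $3,066.27 + $2,600.00 = $180,443.66; Plan B costs 58 × $2,775.31 = $160,967.98.
Plan B is cheaper by $180,443.66 − $160,967.98 = $19,475.68.

Plan B by $19,480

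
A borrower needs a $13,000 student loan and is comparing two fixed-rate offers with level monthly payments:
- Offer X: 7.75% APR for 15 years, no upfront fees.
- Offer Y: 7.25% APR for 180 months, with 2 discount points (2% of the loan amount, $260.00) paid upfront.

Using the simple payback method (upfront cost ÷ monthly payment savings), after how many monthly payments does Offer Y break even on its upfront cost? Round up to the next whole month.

71 months

Offer X: at 7.75% the monthly rate is 0.0064583, so the payment is 13,000 × 0.0064583 / (1 − 1.0064583^−180) = $122.37.
Offer Y: at 7.25% the monthly rate is 0.0060417, so the payment is 13,000 × 0.0060417 / (1 − 1.0060417^−180) = $118.67.
Monthly savings = $122.37 − $118.67 = $3.70.
Break-even = $260.00 / $3.70 = 70.27 → 71 months.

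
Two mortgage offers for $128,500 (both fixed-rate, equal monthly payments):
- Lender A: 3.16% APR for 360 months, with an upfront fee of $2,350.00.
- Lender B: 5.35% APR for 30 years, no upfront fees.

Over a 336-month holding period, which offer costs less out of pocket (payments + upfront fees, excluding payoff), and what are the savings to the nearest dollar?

Lender A by $52,972

Lender A: at 3.16% the monthly rate is 0.0026333, so the payment is 128,500 × 0.0026333 / (1 − 1.0026333^−360) = $552.91.
Lender B: monthly rate = 5.35%/12 = 0.0044583; payment = 128,500 × 0.0044583 / (1 − (1+0.0044583)^−360) = $717.56.
Over 336 months: Lender A costs 336 × $552.91 + $2,350.00 = $188,127.76; Lender B costs 336 × $717.56 = $241,100.16.
Lender A is cheaper by $241,100.16 − $188,127.76 = $52,972.40.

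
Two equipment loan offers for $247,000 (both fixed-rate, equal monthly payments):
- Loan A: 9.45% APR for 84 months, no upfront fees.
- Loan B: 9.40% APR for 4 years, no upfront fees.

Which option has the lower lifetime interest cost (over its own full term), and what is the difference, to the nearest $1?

Loan A: monthly rate = 9.45%/12 = 0.0078750; payment = 247,000 × 0.0078750 / (1 − (1+0.0078750)^−84) = $4,030.64.
Total interest on Loan A = 84 × $4,030.64 − $247,000 = $91,573.76.
Loan B: at 9.40% the monthly rate is 0.0078333, so the payment is 247,000 × 0.0078333 / (1 − 1.0078333^−48) = $6,193.63.
Total interest on Loan B = 48 × $6,193.63 − $247,000 = $50,294.24.
Loan B is lower by $41,279.52.

Loan B by $41,280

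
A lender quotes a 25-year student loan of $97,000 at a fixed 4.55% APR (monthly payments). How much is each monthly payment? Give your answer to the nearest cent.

$541.91

Monthly rate = 4.55%/12 = 0.0037917; payment = 97,000 × 0.0037917 / (1 − (1+0.0037917)^−300) = $541.91.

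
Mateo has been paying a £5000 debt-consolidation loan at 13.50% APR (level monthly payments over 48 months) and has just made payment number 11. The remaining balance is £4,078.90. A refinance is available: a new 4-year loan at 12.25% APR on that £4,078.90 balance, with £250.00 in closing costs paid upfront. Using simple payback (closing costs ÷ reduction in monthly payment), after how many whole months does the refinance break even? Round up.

Current payment = 5,000 × 13.5%/12 / (1 − (1+0.0112500)^−48) = £135.38.
Refinanced payment = 4,078.90 × 0.0102083 / (1 − (1+0.0102083)^−48) = £107.91.
Monthly savings = £135.38 − £107.91 = £27.47.
Break-even = £250.00 / £27.47 = 9.10 → 10 months.

10 months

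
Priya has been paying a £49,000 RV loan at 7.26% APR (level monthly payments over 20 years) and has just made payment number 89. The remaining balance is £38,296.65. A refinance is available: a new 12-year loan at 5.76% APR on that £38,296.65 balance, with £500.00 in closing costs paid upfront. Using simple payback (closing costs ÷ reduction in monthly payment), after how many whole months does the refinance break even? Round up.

Current payment = 49,000 × 7.26%/12 / (1 − (1+0.0060500)^−240) = £387.58.
Refinanced payment = 38,296.65 × 0.0048000 / (1 − (1+0.0048000)^−144) = £368.98.
Monthly savings = £387.58 − £368.98 = £18.60.
Break-even = £500.00 / £18.60 = 26.88 → 27 months.

27 months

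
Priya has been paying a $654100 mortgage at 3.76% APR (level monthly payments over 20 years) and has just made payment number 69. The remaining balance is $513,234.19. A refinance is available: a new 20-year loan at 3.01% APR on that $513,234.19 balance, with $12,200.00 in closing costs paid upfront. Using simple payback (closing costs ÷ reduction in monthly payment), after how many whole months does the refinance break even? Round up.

12 months

Current payment = 654,100 × 3.76%/12 / (1 − (1+0.0031333)^−240) = $3,881.49.
Refinanced payment = 513,234.19 × 0.0025083 / (1 − (1+0.0025083)^−240) = $2,848.95.
Monthly savings = $3,881.49 − $2,848.95 = $1,032.54.
Break-even = $12,200.00 / $1,032.54 = 11.82 → 12 months.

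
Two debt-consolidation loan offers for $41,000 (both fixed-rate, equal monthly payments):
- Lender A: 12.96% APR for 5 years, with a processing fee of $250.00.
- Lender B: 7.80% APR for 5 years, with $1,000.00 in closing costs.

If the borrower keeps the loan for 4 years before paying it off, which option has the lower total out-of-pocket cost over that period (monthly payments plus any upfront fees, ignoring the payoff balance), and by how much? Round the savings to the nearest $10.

Lender B by $4,270

Lender A: at 12.96% the monthly rate is 0.0108000, so the payment is 41,000 × 0.0108000 / (1 − 1.0108000^−60) = $932.04.
Lender B: monthly rate = 7.8%/12 = 0.0065000; payment = 41,000 × 0.0065000 / (1 − (1+0.0065000)^−60) = $827.41.
Over 48 months: Lender A costs 48 × $932.04 + $250.00 = $44,987.92; Lender B costs 48 × $827.41 + $1,000.00 = $40,715.68.
Lender B is cheaper by $44,987.92 − $40,715.68 = $4,272.24.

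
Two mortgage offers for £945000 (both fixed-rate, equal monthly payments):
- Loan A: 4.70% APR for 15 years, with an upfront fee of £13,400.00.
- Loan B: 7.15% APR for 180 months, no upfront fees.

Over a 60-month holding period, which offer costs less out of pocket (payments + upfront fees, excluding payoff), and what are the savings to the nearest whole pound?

Loan A: monthly rate = 4.7%/12 = 0.0039167; payment = 945,000 × 0.0039167 / (1 − (1+0.0039167)^−180) = £7,326.15.
Loan B: at 7.15% the monthly rate is 0.0059583, so the payment is 945,000 × 0.0059583 / (1 − 1.0059583^−180) = £8,573.37.
Over 60 months: Loan A costs 60 × £7,326.15 + £13,400.00 = £452,969.00; Loan B costs 60 × £8,573.37 = £514,402.20.
Loan A is cheaper by £514,402.20 − £452,969.00 = £61,433.20.

Loan A by £61,433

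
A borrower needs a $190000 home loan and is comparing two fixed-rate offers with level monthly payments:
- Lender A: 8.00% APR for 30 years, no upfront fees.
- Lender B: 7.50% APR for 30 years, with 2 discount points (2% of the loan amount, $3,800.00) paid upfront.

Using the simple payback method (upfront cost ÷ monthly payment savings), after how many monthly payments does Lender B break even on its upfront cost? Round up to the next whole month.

Lender A: at 8.00% the monthly rate is 0.0066667, so the payment is 190,000 × 0.0066667 / (1 − 1.0066667^−360) = $1,394.15.
Lender B: monthly rate = 7.5%/12 = 0.0062500; payment = 190,000 × 0.0062500 / (1 − (1+0.0062500)^−360) = $1,328.51.
Monthly savings = $1,394.15 − $1,328.51 = $65.64.
Break-even = $3,800.00 / $65.64 = 57.89 → 58 months.

58 months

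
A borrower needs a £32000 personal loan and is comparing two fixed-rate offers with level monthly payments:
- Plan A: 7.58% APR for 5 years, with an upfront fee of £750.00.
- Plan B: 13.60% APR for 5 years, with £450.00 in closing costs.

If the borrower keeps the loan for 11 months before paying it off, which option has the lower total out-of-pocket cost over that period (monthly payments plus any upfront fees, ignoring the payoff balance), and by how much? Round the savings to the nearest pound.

Plan A by £751

Plan A: monthly rate = 7.58%/12 = 0.0063167; payment = 32,000 × 0.0063167 / (1 − (1+0.0063167)^−60) = £642.43.
Plan B: at 13.60% the monthly rate is 0.0113333, so the payment is 32,000 × 0.0113333 / (1 − 1.0113333^−60) = £737.96.
Over 11 months: Plan A costs 11 × £642.43 + £750.00 = £7,816.73; Plan B costs 11 × £737.96 + £450.00 = £8,567.56.
Plan A is cheaper by £8,567.56 − £7,816.73 = £750.83.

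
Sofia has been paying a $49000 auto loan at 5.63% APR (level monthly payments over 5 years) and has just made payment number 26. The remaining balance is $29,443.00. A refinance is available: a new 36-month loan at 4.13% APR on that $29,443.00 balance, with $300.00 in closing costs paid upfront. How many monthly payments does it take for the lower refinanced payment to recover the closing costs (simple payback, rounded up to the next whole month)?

Current payment = 49,000 × 5.63%/12 / (1 − (1+0.0046917)^−60) = $938.90.
Refinanced payment = 29,443.00 × 0.0034417 / (1 − (1+0.0034417)^−36) = $870.98.
Monthly savings = $938.90 − $870.98 = $67.92.
Break-even = $300.00 / $67.92 = 4.42 → 5 months.

5 months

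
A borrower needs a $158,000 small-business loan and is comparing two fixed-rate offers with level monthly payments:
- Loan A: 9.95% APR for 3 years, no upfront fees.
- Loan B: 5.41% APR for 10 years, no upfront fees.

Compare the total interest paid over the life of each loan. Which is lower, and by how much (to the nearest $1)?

Loan A: monthly rate = 9.95%/12 = 0.0082917; payment = 158,000 × 0.0082917 / (1 − (1+0.0082917)^−36) = $5,094.51.
Total interest on Loan A = 36 × $5,094.51 − $158,000 = $25,402.36.
Loan B: at 5.41% the monthly rate is 0.0045083, so the payment is 158,000 × 0.0045083 / (1 − 1.0045083^−120) = $1,707.68.
Total interest on Loan B = 120 × $1,707.68 − $158,000 = $46,921.60.
Loan A is lower by $21,519.24.

Loan A by $21,519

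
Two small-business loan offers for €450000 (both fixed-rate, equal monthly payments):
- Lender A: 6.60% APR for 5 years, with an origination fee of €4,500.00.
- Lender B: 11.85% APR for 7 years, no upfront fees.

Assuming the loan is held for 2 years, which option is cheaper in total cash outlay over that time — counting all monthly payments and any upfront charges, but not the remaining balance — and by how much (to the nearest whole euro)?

Lender B by €26,536

Lender A: monthly rate = 6.6%/12 = 0.0055000; payment = 450,000 × 0.0055000 / (1 − (1+0.0055000)^−60) = €8,825.86.
Lender B: at 11.85% the monthly rate is 0.0098750, so the payment is 450,000 × 0.0098750 / (1 − 1.0098750^−84) = €7,907.68.
Over 24 months: Lender A costs 24 × €8,825.86 + €4,500.00 = €216,320.64; Lender B costs 24 × €7,907.68 = €189,784.32.
Lender B is cheaper by €216,320.64 − €189,784.32 = €26,536.32.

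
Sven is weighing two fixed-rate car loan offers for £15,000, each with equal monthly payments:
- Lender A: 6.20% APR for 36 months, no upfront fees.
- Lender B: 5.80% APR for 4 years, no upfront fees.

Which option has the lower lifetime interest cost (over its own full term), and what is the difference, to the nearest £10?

Lender A by £370

Lender A: at 6.20% the monthly rate is 0.0051667, so the payment is 15,000 × 0.0051667 / (1 − 1.0051667^−36) = £457.69.
Total interest on Lender A = 36 × £457.69 − £15,000 = £1,476.84.
Lender B: monthly rate = 5.8%/12 = 0.0048333; payment = 15,000 × 0.0048333 / (1 − (1+0.0048333)^−48) = £350.90.
Total interest on Lender B = 48 × £350.90 − £15,000 = £1,843.20.
Lender A is lower by £366.36.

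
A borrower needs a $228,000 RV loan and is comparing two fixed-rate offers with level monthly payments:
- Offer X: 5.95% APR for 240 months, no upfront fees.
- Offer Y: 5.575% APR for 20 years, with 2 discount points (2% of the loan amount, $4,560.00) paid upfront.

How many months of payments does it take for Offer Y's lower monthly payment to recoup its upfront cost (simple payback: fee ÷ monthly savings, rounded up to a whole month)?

Offer X: at 5.95% the monthly rate is 0.0049583, so the payment is 228,000 × 0.0049583 / (1 − 1.0049583^−240) = $1,626.89.
Offer Y: monthly rate = 5.575%/12 = 0.0046458; payment = 228,000 × 0.0046458 / (1 − (1+0.0046458)^−240) = $1,578.06.
Monthly savings = $1,626.89 − $1,578.06 = $48.83.
Break-even = $4,560.00 / $48.83 = 93.39 → 94 months.

94 months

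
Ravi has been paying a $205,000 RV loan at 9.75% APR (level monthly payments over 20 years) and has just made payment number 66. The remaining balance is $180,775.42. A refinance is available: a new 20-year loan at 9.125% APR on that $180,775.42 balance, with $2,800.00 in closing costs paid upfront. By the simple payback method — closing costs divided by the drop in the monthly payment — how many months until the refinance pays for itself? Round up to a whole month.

Current payment = 205,000 × 9.75%/12 / (1 − (1+0.0081250)^−240) = $1,944.46.
Refinanced payment = 180,775.42 × 0.0076042 / (1 − (1+0.0076042)^−240) = $1,641.04.
Monthly savings = $1,944.46 − $1,641.04 = $303.42.
Break-even = $2,800.00 / $303.42 = 9.23 → 10 months.

10 months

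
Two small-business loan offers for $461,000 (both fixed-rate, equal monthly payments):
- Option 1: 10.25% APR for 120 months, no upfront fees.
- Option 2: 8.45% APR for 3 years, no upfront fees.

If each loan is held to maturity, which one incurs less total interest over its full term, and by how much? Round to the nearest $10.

Option 2 by $215,230

Option 1: monthly rate = 10.25%/12 = 0.0085417; payment = 461,000 × 0.0085417 / (1 − (1+0.0085417)^−120) = $6,156.15.
Total interest on Option 1 = 120 × $6,156.15 − $461,000 = $277,738.00.
Option 2: at 8.45% the monthly rate is 0.0070417, so the payment is 461,000 × 0.0070417 / (1 − 1.0070417^−36) = $14,541.96.
Total interest on Option 2 = 36 × $14,541.96 − $461,000 = $62,510.56.
Option 2 is lower by $215,227.44.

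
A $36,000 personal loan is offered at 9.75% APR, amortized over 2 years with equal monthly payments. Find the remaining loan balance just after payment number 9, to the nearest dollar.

With monthly rate i = 9.75%/12 = 0.0081250, the balance after k of n payments is P · [(1+i)^n − (1+i)^k] / [(1+i)^n − 1].
(1+0.0081250)^24 = 1.21435379 and (1+0.0081250)^9 = 1.07554717, so the balance is 36,000 × (1.21435379 − 1.07554717) / (1.21435379 − 1) = $23,312.11.

$23,312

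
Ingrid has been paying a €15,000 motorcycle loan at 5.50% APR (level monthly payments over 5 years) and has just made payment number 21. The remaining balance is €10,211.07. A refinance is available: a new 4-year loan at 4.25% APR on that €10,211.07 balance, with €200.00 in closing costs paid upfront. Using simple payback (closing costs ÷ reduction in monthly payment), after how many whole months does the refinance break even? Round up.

4 months

Current payment = 15,000 × 5.5%/12 / (1 − (1+0.0045833)^−60) = €286.52.
Refinanced payment = 10,211.07 × 0.0035417 / (1 − (1+0.0035417)^−48) = €231.70.
Monthly savings = €286.52 − €231.70 = €54.82.
Break-even = €200.00 / €54.82 = 3.65 → 4 months.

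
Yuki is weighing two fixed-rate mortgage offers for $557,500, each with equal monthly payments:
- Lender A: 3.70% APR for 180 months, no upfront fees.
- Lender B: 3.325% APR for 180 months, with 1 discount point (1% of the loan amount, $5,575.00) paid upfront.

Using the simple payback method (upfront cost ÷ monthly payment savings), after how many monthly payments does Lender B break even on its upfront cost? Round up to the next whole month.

Lender A: monthly rate = 3.7%/12 = 0.0030833; payment = 557,500 × 0.0030833 / (1 − (1+0.0030833)^−180) = $4,040.45.
Lender B: monthly rate = 3.325%/12 = 0.0027708; payment = 557,500 × 0.0027708 / (1 − (1+0.0027708)^−180) = $3,937.73.
Monthly savings = $4,040.45 − $3,937.73 = $102.72.
Break-even = $5,575.00 / $102.72 = 54.27 → 55 months.

55 months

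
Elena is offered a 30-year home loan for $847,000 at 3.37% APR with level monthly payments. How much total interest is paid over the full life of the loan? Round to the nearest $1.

Monthly rate = 3.37%/12 = 0.0028083; payment = 847,000 × 0.0028083 / (1 − (1+0.0028083)^−360) = $3,742.21.
Total paid = 360 × $3,742.21 = $1,347,195.60; interest = $1,347,195.60 − $847,000 = $500,195.60.

$500,196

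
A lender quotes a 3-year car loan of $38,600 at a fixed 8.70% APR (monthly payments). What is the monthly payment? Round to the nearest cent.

$1,222.09

At 8.70% the monthly rate is 0.0072500, so the payment is 38,600 × 0.0072500 / (1 − 1.0072500^−36) = $1,222.09.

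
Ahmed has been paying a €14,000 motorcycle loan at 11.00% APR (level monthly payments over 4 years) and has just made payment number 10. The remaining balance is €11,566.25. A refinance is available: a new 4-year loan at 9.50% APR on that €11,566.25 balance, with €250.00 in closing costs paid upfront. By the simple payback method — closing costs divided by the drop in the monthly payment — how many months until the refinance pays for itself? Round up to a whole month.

4 months

Current payment = 14,000 × 11%/12 / (1 − (1+0.0091667)^−48) = €361.84.
Refinanced payment = 11,566.25 × 0.0079167 / (1 − (1+0.0079167)^−48) = €290.58.
Monthly savings = €361.84 − €290.58 = €71.26.
Break-even = €250.00 / €71.26 = 3.51 → 4 months.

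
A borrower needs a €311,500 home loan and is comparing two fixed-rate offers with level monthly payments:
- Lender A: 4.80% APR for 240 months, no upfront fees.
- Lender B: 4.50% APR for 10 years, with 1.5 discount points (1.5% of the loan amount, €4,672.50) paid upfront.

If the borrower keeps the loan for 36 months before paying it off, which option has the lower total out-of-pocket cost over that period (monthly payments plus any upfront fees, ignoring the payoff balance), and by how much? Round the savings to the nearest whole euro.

Lender A: at 4.80% the monthly rate is 0.0040000, so the payment is 311,500 × 0.0040000 / (1 − 1.0040000^−240) = €2,021.50.
Lender B: at 4.50% the monthly rate is 0.0037500, so the payment is 311,500 × 0.0037500 / (1 − 1.0037500^−120) = €3,228.34.
Over 36 months: Lender A costs 36 × €2,021.50 = €72,774.00; Lender B costs 36 × €3,228.34 + €4,672.50 = €120,892.74.
Lender A is cheaper by €120,892.74 − €72,774.00 = €48,118.74.

Lender A by €48,119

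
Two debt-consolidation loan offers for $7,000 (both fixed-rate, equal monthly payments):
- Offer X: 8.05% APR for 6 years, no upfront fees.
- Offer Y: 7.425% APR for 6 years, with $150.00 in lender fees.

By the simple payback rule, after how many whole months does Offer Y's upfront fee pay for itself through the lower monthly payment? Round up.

71 months

Offer X: monthly rate = 8.05%/12 = 0.0067083; payment = 7,000 × 0.0067083 / (1 − (1+0.0067083)^−72) = $122.90.
Offer Y: monthly rate = 7.425%/12 = 0.0061875; payment = 7,000 × 0.0061875 / (1 − (1+0.0061875)^−72) = $120.78.
Monthly savings = $122.90 − $120.78 = $2.12.
Break-even = $150.00 / $2.12 = 70.75 → 71 months.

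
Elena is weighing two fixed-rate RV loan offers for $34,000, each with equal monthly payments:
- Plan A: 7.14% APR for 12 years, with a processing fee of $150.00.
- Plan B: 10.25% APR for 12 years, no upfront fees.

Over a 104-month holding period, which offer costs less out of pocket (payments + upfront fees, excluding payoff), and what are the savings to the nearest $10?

Plan A: at 7.14% the monthly rate is 0.0059500, so the payment is 34,000 × 0.0059500 / (1 − 1.0059500^−144) = $352.19.
Plan B: at 10.25% the monthly rate is 0.0085417, so the payment is 34,000 × 0.0085417 / (1 − 1.0085417^−144) = $411.25.
Over 104 months: Plan A costs 104 × $352.19 + $150.00 = $36,777.76; Plan B costs 104 × $411.25 = $42,770.00.
Plan A is cheaper by $42,770.00 − $36,777.76 = $5,992.24.

Plan A by $5,990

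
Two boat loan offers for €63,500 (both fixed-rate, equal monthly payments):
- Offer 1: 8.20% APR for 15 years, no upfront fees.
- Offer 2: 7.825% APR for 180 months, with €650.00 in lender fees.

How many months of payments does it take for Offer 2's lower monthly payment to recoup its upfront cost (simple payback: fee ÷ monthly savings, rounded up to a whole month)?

48 months

Offer 1: monthly rate = 8.2%/12 = 0.0068333; payment = 63,500 × 0.0068333 / (1 − (1+0.0068333)^−180) = €614.19.
Offer 2: monthly rate = 7.825%/12 = 0.0065208; payment = 63,500 × 0.0065208 / (1 − (1+0.0065208)^−180) = €600.44.
Monthly savings = €614.19 − €600.44 = €13.75.
Break-even = €650.00 / €13.75 = 47.27 → 48 months.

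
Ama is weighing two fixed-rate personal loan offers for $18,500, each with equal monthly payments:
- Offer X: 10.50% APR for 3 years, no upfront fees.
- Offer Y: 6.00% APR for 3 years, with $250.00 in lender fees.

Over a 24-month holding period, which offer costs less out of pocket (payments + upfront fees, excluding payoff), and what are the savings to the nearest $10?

Offer Y by $670

Offer X: at 10.50% the monthly rate is 0.0087500, so the payment is 18,500 × 0.0087500 / (1 − 1.0087500^−36) = $601.30.
Offer Y: at 6.00% the monthly rate is 0.0050000, so the payment is 18,500 × 0.0050000 / (1 − 1.0050000^−36) = $562.81.
Over 24 months: Offer X costs 24 × $601.30 = $14,431.20; Offer Y costs 24 × $562.81 + $250.00 = $13,757.44.
Offer Y is cheaper by $14,431.20 − $13,757.44 = $673.76.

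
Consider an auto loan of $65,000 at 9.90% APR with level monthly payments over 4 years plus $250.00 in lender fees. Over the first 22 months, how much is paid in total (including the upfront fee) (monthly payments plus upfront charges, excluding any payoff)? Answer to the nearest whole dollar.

At 9.90% the monthly rate is 0.0082500, so the payment is 65,000 × 0.0082500 / (1 − 1.0082500^−48) = $1,645.45.
Total outlay = 22 × $1,645.45 + $250.00 = $36,449.90.

$36,450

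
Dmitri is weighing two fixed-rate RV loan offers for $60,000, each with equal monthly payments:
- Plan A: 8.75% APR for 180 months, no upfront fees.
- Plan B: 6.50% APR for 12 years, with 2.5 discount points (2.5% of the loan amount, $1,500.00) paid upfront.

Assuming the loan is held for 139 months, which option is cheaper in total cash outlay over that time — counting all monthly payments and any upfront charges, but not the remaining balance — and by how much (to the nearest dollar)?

Plan A by $1,706

Plan A: at 8.75% the monthly rate is 0.0072917, so the payment is 60,000 × 0.0072917 / (1 − 1.0072917^−180) = $599.67.
Plan B: monthly rate = 6.5%/12 = 0.0054167; payment = 60,000 × 0.0054167 / (1 − (1+0.0054167)^−144) = $601.15.
Over 139 months: Plan A costs 139 × $599.67 = $83,354.13; Plan B costs 139 × $601.15 + $1,500.00 = $85,059.85.
Plan A is cheaper by $85,059.85 − $83,354.13 = $1,705.72.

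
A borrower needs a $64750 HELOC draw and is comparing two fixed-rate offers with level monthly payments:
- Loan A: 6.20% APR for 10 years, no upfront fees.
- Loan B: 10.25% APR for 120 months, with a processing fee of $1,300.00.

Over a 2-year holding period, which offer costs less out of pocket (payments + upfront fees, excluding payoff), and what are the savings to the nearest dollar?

Loan A: monthly rate = 6.2%/12 = 0.0051667; payment = 64,750 × 0.0051667 / (1 − (1+0.0051667)^−120) = $725.38.
Loan B: at 10.25% the monthly rate is 0.0085417, so the payment is 64,750 × 0.0085417 / (1 − 1.0085417^−120) = $864.67.
Over 24 months: Loan A costs 24 × $725.38 = $17,409.12; Loan B costs 24 × $864.67 + $1,300.00 = $22,052.08.
Loan A is cheaper by $22,052.08 − $17,409.12 = $4,642.96.

Loan A by $4,643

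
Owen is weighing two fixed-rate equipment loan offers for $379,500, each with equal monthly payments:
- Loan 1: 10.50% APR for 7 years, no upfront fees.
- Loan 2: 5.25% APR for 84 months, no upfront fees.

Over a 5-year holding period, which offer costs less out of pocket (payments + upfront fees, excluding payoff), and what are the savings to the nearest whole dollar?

Loan 2 by $59,407

Loan 1: monthly rate = 10.5%/12 = 0.0087500; payment = 379,500 × 0.0087500 / (1 − (1+0.0087500)^−84) = $6,398.63.
Loan 2: monthly rate = 5.25%/12 = 0.0043750; payment = 379,500 × 0.0043750 / (1 − (1+0.0043750)^−84) = $5,408.51.
Over 60 months: Loan 1 costs 60 × $6,398.63 = $383,917.80; Loan 2 costs 60 × $5,408.51 = $324,510.60.
Loan 2 is cheaper by $383,917.80 − $324,510.60 = $59,407.20.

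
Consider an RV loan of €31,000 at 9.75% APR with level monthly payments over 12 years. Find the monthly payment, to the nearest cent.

€366.01

At 9.75% the monthly rate is 0.0081250, so the payment is 31,000 × 0.0081250 / (1 − 1.0081250^−144) = €366.01.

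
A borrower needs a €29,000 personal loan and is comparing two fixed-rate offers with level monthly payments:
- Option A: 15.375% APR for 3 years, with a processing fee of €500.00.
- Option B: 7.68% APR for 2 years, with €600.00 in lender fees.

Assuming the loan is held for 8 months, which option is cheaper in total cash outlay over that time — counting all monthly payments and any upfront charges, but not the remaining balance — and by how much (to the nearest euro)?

Option A: monthly rate = 15.375%/12 = 0.0128125; payment = 29,000 × 0.0128125 / (1 − (1+0.0128125)^−36) = €1,010.63.
Option B: monthly rate = 7.68%/12 = 0.0064000; payment = 29,000 × 0.0064000 / (1 − (1+0.0064000)^−24) = €1,307.36.
Over 8 months: Option A costs 8 × €1,010.63 + €500.00 = €8,585.04; Option B costs 8 × €1,307.36 + €600.00 = €11,058.88.
Option A is cheaper by €11,058.88 − €8,585.04 = €2,473.84.

Option A by €2,474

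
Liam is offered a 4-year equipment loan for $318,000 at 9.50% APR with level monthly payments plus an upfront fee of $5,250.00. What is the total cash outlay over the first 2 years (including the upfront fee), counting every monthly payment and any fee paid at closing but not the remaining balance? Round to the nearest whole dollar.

Monthly rate = 9.5%/12 = 0.0079167; payment = 318,000 × 0.0079167 / (1 − (1+0.0079167)^−48) = $7,989.16.
Total outlay = 24 × $7,989.16 + $5,250.00 = $196,989.84.

$196,990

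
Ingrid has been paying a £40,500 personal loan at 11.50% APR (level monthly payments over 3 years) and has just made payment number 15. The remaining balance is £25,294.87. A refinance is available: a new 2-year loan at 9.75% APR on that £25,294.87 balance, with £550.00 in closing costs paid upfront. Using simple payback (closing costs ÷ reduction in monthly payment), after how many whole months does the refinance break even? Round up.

Current payment = 40,500 × 11.5%/12 / (1 − (1+0.0095833)^−36) = £1,335.53.
Refinanced payment = 25,294.87 × 0.0081250 / (1 − (1+0.0081250)^−24) = £1,164.31.
Monthly savings = £1,335.53 − £1,164.31 = £171.22.
Break-even = £550.00 / £171.22 = 3.21 → 4 months.

4 months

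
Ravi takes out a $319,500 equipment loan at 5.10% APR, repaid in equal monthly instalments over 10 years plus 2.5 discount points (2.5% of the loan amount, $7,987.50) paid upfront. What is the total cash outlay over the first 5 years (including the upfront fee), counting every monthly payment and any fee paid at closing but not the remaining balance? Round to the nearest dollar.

At 5.10% the monthly rate is 0.0042500, so the payment is 319,500 × 0.0042500 / (1 − 1.0042500^−120) = $3,404.43.
Total outlay = 60 × $3,404.43 + $7,987.50 = $212,253.30.

$212,253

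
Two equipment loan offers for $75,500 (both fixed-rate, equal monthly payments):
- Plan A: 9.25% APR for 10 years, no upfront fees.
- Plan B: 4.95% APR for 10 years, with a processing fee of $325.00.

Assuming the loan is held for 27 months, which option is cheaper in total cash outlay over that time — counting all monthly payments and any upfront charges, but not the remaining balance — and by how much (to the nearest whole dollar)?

Plan A: at 9.25% the monthly rate is 0.0077083, so the payment is 75,500 × 0.0077083 / (1 − 1.0077083^−120) = $966.65.
Plan B: monthly rate = 4.95%/12 = 0.0041250; payment = 75,500 × 0.0041250 / (1 − (1+0.0041250)^−120) = $798.95.
Over 27 months: Plan A costs 27 × $966.65 = $26,099.55; Plan B costs 27 × $798.95 + $325.00 = $21,896.65.
Plan B is cheaper by $26,099.55 − $21,896.65 = $4,202.90.

Plan B by $4,203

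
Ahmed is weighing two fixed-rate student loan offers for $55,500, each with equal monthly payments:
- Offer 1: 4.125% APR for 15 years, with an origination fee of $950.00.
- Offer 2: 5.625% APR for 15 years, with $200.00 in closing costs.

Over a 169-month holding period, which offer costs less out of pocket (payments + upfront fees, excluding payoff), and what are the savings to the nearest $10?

Offer 1 by $6,540

Offer 1: at 4.125% the monthly rate is 0.0034375, so the payment is 55,500 × 0.0034375 / (1 − 1.0034375^−180) = $414.01.
Offer 2: at 5.625% the monthly rate is 0.0046875, so the payment is 55,500 × 0.0046875 / (1 − 1.0046875^−180) = $457.17.
Over 169 months: Offer 1 costs 169 × $414.01 + $950.00 = $70,917.69; Offer 2 costs 169 × $457.17 + $200.00 = $77,461.73.
Offer 1 is cheaper by $77,461.73 − $70,917.69 = $6,544.04.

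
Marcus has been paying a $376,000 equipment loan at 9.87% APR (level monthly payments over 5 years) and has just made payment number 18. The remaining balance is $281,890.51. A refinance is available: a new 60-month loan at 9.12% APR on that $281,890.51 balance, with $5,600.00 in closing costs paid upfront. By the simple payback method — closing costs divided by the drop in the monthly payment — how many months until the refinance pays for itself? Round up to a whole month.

Current payment = 376,000 × 9.87%/12 / (1 − (1+0.0082250)^−60) = $7,964.86.
Refinanced payment = 281,890.51 × 0.0076000 / (1 − (1+0.0076000)^−60) = $5,868.01.
Monthly savings = $7,964.86 − $5,868.01 = $2,096.85.
Break-even = $5,600.00 / $2,096.85 = 2.67 → 3 months.

3 months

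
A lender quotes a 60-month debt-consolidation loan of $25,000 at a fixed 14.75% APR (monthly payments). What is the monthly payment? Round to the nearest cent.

Monthly rate = 14.75%/12 = 0.0122917; payment = 25,000 × 0.0122917 / (1 − (1+0.0122917)^−60) = $591.47.

$591.47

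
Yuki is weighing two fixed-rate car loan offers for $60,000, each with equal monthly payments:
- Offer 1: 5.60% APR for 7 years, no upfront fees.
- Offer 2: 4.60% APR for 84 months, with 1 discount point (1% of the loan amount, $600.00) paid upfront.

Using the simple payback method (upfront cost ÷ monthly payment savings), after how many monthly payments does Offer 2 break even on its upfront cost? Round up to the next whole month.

22 months

Offer 1: monthly rate = 5.6%/12 = 0.0046667; payment = 60,000 × 0.0046667 / (1 − (1+0.0046667)^−84) = $865.05.
Offer 2: monthly rate = 4.6%/12 = 0.0038333; payment = 60,000 × 0.0038333 / (1 − (1+0.0038333)^−84) = $836.80.
Monthly savings = $865.05 − $836.80 = $28.25.
Break-even = $600.00 / $28.25 = 21.24 → 22 months.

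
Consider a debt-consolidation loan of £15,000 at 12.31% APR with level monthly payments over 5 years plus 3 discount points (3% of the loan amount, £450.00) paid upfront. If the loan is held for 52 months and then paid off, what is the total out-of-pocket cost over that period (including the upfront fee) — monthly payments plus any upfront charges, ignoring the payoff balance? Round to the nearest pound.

At 12.31% the monthly rate is 0.0102583, so the payment is 15,000 × 0.0102583 / (1 − 1.0102583^−60) = £336.02.
Total outlay = 52 × £336.02 + £450.00 = £17,923.04.

£17,923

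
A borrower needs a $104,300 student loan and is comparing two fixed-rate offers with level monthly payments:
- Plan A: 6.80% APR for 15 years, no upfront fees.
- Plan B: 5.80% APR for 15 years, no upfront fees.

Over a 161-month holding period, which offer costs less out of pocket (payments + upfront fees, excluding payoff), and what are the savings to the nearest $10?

Plan A: monthly rate = 6.8%/12 = 0.0056667; payment = 104,300 × 0.0056667 / (1 − (1+0.0056667)^−180) = $925.85.
Plan B: at 5.80% the monthly rate is 0.0048333, so the payment is 104,300 × 0.0048333 / (1 − 1.0048333^−180) = $868.91.
Over 161 months: Plan A costs 161 × $925.85 = $149,061.85; Plan B costs 161 × $868.91 = $139,894.51.
Plan B is cheaper by $149,061.85 − $139,894.51 = $9,167.34.

Plan B by $9,170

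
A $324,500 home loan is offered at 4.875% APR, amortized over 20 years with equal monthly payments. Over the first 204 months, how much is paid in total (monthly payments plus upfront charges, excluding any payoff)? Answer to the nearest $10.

$432,320

At 4.875% the monthly rate is 0.0040625, so the payment is 324,500 × 0.0040625 / (1 − 1.0040625^−240) = $2,119.21.
Total outlay = 204 × $2,119.21 = $432,318.84.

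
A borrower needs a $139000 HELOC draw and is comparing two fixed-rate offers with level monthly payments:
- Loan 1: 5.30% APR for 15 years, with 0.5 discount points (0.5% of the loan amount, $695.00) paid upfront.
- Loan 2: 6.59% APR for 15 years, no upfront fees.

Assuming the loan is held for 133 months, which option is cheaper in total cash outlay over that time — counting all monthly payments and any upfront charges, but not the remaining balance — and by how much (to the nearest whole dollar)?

Loan 1 by $12,163

Loan 1: monthly rate = 5.3%/12 = 0.0044167; payment = 139,000 × 0.0044167 / (1 − (1+0.0044167)^−180) = $1,121.05.
Loan 2: at 6.59% the monthly rate is 0.0054917, so the payment is 139,000 × 0.0054917 / (1 − 1.0054917^−180) = $1,217.73.
Over 133 months: Loan 1 costs 133 × $1,121.05 + $695.00 = $149,794.65; Loan 2 costs 133 × $1,217.73 = $161,958.09.
Loan 1 is cheaper by $161,958.09 − $149,794.65 = $12,163.44.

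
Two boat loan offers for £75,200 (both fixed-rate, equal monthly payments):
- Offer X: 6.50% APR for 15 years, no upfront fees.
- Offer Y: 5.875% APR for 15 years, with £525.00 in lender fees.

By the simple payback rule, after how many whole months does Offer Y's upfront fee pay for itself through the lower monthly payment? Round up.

Offer X: monthly rate = 6.5%/12 = 0.0054167; payment = 75,200 × 0.0054167 / (1 − (1+0.0054167)^−180) = £655.07.
Offer Y: monthly rate = 5.875%/12 = 0.0048958; payment = 75,200 × 0.0048958 / (1 − (1+0.0048958)^−180) = £629.51.
Monthly savings = £655.07 − £629.51 = £25.56.
Break-even = £525.00 / £25.56 = 20.54 → 21 months.

21 months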